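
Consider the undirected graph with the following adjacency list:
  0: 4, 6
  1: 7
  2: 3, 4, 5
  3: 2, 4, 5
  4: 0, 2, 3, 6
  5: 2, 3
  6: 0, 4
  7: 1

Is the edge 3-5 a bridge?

No

After removing 3-5, the path 3-2-5 still connects them, so the edge is not a bridge.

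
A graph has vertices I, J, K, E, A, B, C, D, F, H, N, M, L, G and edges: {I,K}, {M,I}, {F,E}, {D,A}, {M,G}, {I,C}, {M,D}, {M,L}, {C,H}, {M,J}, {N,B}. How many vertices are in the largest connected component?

10

Starting from E we can reach E, F. That is one component of size 2.
Starting from B we can reach B, N. That is one component of size 2.
Starting from A we can reach A, C, D, G, H, I, J, K, L, M. That is one component of size 10.
The largest has 10 vertices.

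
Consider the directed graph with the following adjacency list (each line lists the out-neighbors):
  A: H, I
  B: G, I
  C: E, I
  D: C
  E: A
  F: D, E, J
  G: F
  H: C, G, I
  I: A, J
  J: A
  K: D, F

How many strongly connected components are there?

3

{A, C, D, E, F, G, H, I, J} are all mutually reachable — one SCC of size 9.
{K} is an SCC by itself.
{B} is an SCC by itself.
That gives 3 strongly connected components.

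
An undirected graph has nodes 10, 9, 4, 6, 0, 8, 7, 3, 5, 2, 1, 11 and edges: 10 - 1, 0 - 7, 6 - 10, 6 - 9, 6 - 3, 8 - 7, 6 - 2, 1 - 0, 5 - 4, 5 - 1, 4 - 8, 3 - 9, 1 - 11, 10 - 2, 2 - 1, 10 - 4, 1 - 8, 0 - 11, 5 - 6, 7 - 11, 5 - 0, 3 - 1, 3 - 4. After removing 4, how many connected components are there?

With 4 gone, the remaining components are: {0, 1, 2, 3, 5, 6, 7, 8, 9, 10, 11}.
That is 1 component.

1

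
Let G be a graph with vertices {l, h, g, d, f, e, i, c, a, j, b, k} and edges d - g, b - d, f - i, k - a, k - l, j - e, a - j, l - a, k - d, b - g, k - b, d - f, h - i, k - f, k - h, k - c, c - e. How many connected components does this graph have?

Starting from a we can reach a, b, c, d, e, f, g, h, i, j, k, l. That is one component of size 12.
Total: 1 component.

1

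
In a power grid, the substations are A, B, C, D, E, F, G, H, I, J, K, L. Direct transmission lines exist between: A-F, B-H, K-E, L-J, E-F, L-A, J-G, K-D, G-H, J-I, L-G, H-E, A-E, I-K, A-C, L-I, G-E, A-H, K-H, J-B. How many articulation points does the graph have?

Removing A increases the component count from 1 to 2, so A is a cut vertex.
Removing K increases the component count from 1 to 2, so K is a cut vertex.
By contrast removing H leaves 1 component; it is not a cut vertex. No other vertex is a cut vertex either.

2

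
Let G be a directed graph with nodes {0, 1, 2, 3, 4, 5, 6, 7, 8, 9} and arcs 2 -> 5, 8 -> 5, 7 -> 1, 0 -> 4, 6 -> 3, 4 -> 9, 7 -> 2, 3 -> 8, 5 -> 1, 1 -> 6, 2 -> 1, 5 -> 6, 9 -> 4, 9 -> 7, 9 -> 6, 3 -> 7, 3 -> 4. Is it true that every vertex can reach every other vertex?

No

There is no directed path from 8 to 0, so the graph is not strongly connected.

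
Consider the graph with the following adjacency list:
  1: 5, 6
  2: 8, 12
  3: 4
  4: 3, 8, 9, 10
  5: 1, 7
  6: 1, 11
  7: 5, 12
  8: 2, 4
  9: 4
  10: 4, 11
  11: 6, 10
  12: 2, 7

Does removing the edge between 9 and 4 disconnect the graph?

Yes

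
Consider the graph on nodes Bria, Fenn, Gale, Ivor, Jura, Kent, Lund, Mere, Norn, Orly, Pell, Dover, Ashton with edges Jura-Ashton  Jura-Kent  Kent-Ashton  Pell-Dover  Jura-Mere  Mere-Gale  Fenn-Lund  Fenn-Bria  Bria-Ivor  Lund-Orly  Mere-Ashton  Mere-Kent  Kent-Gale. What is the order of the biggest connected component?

5

Norn is isolated — a component by itself.
Starting from Pell we can reach Pell, Dover. That is one component of size 2.
Starting from Bria we can reach Bria, Fenn, Ivor, Lund, Orly. That is one component of size 5.
Starting from Gale we can reach Gale, Jura, Kent, Mere, Ashton. That is one component of size 5.
The largest has 5 vertices.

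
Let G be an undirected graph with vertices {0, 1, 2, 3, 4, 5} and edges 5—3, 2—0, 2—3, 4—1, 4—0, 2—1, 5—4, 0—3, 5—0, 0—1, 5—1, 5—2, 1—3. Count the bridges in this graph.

The edges on the cycle 5-4-1-5 are not bridges since each lies on that cycle.
Every edge lies on some cycle, so there are no bridges.

0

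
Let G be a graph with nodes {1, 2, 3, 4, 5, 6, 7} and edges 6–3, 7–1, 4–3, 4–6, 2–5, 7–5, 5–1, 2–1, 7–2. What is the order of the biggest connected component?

Starting from 3 we can reach 3, 4, 6. That is one component of size 3.
Starting from 1 we can reach 1, 2, 5, 7. That is one component of size 4.
The largest has 4 vertices.

4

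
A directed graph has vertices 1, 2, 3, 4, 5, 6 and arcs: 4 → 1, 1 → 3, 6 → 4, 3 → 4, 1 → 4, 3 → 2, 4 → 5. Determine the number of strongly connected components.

{1, 3, 4} are all mutually reachable — one SCC of size 3.
{6} is an SCC by itself.
{5} is an SCC by itself.
{2} is an SCC by itself.
That gives 4 strongly connected components.

4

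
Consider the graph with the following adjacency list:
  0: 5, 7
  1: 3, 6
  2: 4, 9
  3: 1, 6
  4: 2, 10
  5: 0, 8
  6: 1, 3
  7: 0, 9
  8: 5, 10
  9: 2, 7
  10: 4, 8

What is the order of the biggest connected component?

8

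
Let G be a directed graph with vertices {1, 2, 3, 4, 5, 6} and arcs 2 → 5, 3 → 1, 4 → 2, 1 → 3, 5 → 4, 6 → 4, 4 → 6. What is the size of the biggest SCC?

{2, 4, 5, 6} are all mutually reachable — one SCC of size 4.
{1, 3} are all mutually reachable — one SCC of size 2.
The largest has 4 vertices.

4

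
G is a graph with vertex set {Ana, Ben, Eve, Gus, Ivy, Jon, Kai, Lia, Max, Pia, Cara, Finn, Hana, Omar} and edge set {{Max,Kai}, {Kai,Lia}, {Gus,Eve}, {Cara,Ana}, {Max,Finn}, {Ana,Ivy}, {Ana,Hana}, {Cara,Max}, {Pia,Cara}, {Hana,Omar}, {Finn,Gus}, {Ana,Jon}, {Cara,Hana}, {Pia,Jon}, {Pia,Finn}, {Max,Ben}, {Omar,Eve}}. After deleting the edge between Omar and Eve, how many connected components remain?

1

Omar and Eve are still connected via Omar-Hana-Cara-Pia-Finn-Gus-Eve, so the component count stays at 1.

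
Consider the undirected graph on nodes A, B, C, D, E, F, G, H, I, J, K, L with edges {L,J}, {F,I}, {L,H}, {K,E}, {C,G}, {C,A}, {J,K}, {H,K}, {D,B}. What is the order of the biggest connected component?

5

Starting from B we can reach B, D. That is one component of size 2.
Starting from F we can reach F, I. That is one component of size 2.
Starting from A we can reach A, C, G. That is one component of size 3.
Starting from E we can reach E, H, J, K, L. That is one component of size 5.
The largest has 5 vertices.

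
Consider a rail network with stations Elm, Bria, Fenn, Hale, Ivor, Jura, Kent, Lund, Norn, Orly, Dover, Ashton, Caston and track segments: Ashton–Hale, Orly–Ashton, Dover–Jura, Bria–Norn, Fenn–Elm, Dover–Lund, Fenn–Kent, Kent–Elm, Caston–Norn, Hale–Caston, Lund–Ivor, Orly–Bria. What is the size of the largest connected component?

6

Starting from Elm we can reach Elm, Fenn, Kent. That is one component of size 3.
Starting from Ivor we can reach Ivor, Jura, Lund, Dover. That is one component of size 4.
Starting from Bria we can reach Bria, Hale, Norn, Orly, Ashton, Caston. That is one component of size 6.
The largest has 6 vertices.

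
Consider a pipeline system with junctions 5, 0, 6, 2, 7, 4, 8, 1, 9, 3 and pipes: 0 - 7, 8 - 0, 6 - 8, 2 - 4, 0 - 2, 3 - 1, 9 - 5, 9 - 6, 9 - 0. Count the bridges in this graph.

The edges on the cycle 9-6-8-0-9 are not bridges since each lies on that cycle.
But removing 0 - 2 disconnects 0 from 2; removing 2 - 4 disconnects 2 from 4; removing 0 - 7 disconnects 0 from 7; removing 3 - 1 disconnects 3 from 1 — these are bridges.
In total 5 edges are bridges.

5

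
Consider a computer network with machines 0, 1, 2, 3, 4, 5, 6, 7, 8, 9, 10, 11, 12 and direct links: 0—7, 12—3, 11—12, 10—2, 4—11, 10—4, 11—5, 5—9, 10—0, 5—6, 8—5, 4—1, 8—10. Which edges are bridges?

0-10, 0-7, 1-4, 10-2, 11-12, 12-3, 5-6, 5-9

The edges on the cycle 8-10-4-11-5-8 are not bridges since each lies on that cycle.
But removing 1—4 disconnects 1 from 4; removing 7—0 disconnects 7 from 0; removing 10—0 disconnects 10 from 0; removing 12—3 disconnects 12 from 3 — these are bridges.
In total 8 edges are bridges.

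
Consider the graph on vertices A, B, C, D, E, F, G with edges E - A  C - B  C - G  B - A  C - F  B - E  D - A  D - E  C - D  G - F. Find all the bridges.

none

The edges on the cycle C-G-F-C are not bridges since each lies on that cycle.
Every edge lies on some cycle, so there are no bridges.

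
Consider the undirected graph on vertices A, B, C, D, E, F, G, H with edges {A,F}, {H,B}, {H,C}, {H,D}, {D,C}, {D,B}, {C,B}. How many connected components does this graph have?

E is isolated — a component by itself.
G is isolated — a component by itself.
Starting from A we can reach A, F. That is one component of size 2.
Starting from B we can reach B, C, D, H. That is one component of size 4.
Total: 4 components.

4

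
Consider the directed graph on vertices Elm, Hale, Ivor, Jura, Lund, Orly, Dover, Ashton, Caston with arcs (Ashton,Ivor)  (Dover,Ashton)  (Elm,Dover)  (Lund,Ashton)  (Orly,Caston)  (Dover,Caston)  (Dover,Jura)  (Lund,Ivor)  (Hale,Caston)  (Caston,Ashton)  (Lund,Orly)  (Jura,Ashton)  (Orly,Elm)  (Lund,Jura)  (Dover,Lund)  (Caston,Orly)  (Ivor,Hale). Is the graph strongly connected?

Yes

From Ashton we can reach every vertex (Elm, Hale, Ivor, Jura, Lund, Orly, Dover, Ashton, Caston), and every vertex can reach Ashton (Elm, Hale, Ivor, Jura, Lund, Orly, Dover, Ashton, Caston). So the whole graph is one strongly connected component.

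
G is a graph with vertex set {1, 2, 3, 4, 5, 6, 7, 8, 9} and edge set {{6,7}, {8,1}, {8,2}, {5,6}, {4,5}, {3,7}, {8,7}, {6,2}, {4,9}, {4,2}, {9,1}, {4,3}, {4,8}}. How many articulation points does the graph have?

Removing 1, for instance, still leaves 1 component. No single vertex removal increases the component count — the graph has no articulation points.

0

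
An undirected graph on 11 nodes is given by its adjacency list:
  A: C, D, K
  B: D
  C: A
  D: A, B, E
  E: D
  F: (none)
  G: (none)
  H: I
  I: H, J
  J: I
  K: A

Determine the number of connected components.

F is isolated — a component by itself.
G is isolated — a component by itself.
Starting from H we can reach H, I, J. That is one component of size 3.
Starting from A we can reach A, B, C, D, E, K. That is one component of size 6.
Total: 4 components.

4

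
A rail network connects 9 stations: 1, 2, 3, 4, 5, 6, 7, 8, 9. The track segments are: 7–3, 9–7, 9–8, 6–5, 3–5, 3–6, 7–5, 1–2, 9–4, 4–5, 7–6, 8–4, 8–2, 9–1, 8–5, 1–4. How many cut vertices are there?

Removing 9, for instance, still leaves 1 component. No single vertex removal increases the component count — the graph has no articulation points.

0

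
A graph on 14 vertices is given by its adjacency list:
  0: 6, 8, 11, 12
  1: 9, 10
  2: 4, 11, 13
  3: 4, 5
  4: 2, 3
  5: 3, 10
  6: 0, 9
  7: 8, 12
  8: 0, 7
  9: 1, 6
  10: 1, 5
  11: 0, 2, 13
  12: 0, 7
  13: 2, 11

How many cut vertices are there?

Removing 0 increases the component count from 1 to 2, so 0 is a cut vertex.
By contrast removing 2 leaves 1 component; it is not a cut vertex. No other vertex is a cut vertex either.

1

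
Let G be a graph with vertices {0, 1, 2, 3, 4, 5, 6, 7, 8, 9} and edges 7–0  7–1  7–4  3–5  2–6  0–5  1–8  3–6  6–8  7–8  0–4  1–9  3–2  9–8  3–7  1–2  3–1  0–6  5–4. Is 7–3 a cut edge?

After removing 7–3, the path 7-1-3 still connects them, so the edge is not a bridge.

No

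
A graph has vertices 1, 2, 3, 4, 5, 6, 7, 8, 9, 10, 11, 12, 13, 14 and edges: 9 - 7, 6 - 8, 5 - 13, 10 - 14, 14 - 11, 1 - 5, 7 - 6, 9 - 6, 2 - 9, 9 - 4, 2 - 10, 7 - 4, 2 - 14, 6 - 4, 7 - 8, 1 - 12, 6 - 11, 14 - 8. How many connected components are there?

3

3 is isolated — a component by itself.
Starting from 1 we can reach 1, 5, 12, 13. That is one component of size 4.
Starting from 2 we can reach 2, 4, 6, 7, 8, 9, 10, 11, 14. That is one component of size 9.
Total: 3 components.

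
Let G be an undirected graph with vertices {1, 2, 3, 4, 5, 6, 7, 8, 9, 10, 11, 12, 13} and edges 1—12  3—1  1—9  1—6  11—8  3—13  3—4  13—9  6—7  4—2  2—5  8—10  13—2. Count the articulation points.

Removing 1 increases the component count from 2 to 4, so 1 is a cut vertex.
Removing 2 increases the component count from 2 to 3, so 2 is a cut vertex.
Removing 6 increases the component count from 2 to 3, so 6 is a cut vertex.
Likewise 8 is a cut vertex.
By contrast removing 12 leaves 2 components; it is not a cut vertex. No other vertex is a cut vertex either.

4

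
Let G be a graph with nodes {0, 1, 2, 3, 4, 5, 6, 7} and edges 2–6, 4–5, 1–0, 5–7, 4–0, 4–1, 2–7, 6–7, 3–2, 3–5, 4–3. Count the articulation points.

Removing 4 increases the component count from 1 to 2, so 4 is a cut vertex.
By contrast removing 6 leaves 1 component; it is not a cut vertex. No other vertex is a cut vertex either.

1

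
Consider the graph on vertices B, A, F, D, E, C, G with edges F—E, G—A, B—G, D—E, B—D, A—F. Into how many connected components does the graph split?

2

C is isolated — a component by itself.
Starting from A we can reach A, B, D, E, F, G. That is one component of size 6.
Total: 2 components.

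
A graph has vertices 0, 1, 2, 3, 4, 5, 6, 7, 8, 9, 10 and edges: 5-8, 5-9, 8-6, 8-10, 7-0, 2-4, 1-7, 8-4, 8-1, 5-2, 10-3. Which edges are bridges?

0-7, 1-7, 1-8, 10-3, 10-8, 5-9, 6-8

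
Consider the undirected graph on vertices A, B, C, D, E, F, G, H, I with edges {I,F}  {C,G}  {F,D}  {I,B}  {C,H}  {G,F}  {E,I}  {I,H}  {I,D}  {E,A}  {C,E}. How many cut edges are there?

2

The edges on the cycle C-G-F-D-I-E-C are not bridges since each lies on that cycle.
But removing E - A disconnects E from A; removing I - B disconnects I from B — these are bridges.
That makes 2 bridges.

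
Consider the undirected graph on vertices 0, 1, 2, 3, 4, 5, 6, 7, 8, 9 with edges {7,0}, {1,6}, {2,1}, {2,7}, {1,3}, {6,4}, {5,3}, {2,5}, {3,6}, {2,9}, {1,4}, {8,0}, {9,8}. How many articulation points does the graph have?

Removing 2 increases the component count from 1 to 2, so 2 is a cut vertex.
By contrast removing 7 leaves 1 component; it is not a cut vertex. No other vertex is a cut vertex either.

1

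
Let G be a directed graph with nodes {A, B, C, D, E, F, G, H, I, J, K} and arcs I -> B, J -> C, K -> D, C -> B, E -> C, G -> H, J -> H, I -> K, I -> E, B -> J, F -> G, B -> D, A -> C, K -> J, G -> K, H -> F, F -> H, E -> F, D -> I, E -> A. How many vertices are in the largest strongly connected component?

11

{A, B, C, D, E, F, G, H, I, J, K} are all mutually reachable — one SCC of size 11.
The largest has 11 vertices.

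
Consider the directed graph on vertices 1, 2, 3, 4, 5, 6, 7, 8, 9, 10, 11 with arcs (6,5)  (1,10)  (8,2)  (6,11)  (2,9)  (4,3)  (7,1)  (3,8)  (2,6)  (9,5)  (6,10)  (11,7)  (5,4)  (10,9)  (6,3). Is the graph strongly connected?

From 2 we can reach every vertex (1, 2, 3, 4, 5, 6, 7, 8, 9, 10, 11), and every vertex can reach 2 (1, 2, 3, 4, 5, 6, 7, 8, 9, 10, 11). So the whole graph is one strongly connected component.

Yes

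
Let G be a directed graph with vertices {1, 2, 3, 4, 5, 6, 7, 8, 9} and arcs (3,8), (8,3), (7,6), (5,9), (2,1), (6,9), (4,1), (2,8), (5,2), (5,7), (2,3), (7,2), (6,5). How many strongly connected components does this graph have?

6

{5, 6, 7} are all mutually reachable — one SCC of size 3.
{3, 8} are all mutually reachable — one SCC of size 2.
{4} is an SCC by itself.
{9} is an SCC by itself.
{2} is an SCC by itself.
(and 1 more singleton SCC)
That gives 6 strongly connected components.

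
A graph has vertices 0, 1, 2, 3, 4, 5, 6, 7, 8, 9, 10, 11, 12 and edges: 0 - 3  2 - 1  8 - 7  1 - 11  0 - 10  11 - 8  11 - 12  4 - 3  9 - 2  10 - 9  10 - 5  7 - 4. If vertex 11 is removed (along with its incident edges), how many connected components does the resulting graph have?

3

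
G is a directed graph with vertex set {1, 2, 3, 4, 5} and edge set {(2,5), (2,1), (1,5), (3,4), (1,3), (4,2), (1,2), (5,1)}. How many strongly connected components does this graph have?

1

{1, 2, 3, 4, 5} are all mutually reachable — one SCC of size 5.
That gives 1 strongly connected component.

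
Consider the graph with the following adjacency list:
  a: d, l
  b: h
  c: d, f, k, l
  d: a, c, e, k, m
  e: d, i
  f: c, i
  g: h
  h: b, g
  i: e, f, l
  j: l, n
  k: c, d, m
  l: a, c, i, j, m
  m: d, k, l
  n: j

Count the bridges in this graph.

4

The edges on the cycle d-m-l-i-f-c-d are not bridges since each lies on that cycle.
But removing h-g disconnects h from g; removing b-h disconnects b from h; removing l-j disconnects l from j; removing n-j disconnects n from j — these are bridges.
That makes 4 bridges.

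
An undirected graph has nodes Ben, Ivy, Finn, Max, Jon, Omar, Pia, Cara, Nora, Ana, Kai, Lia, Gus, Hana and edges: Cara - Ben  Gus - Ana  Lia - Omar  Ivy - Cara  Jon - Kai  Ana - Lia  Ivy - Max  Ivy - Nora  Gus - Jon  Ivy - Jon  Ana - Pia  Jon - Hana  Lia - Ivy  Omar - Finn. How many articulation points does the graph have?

6

Removing Ana increases the component count from 1 to 2, so Ana is a cut vertex.
Removing Ivy increases the component count from 1 to 4, so Ivy is a cut vertex.
Removing Jon increases the component count from 1 to 3, so Jon is a cut vertex.
Likewise Lia, Cara, Omar are cut vertices.
By contrast removing Ben leaves 1 component; it is not a cut vertex. No other vertex is a cut vertex either.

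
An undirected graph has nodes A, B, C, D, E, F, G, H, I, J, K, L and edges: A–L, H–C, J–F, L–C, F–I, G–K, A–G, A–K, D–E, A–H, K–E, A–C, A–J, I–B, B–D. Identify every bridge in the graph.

The edges on the cycle A-L-C-A are not bridges since each lies on that cycle.
Every edge lies on some cycle, so there are no bridges.

none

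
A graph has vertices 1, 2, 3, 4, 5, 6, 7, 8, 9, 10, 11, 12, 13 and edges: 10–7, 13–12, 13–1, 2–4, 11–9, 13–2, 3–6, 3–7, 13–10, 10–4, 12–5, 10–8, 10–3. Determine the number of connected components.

2

Starting from 9 we can reach 9, 11. That is one component of size 2.
Starting from 1 we can reach 1, 2, 3, 4, 5, 6, 7, 8, 10, 12, 13. That is one component of size 11.
Total: 2 components.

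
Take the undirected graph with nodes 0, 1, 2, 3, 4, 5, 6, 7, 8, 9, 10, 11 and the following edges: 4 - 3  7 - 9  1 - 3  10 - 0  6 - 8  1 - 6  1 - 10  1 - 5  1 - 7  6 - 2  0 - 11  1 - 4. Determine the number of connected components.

1

Starting from 0 we can reach 0, 1, 2, 3, 4, 5, 6, 7, 8, 9, 10, 11. That is one component of size 12.
Total: 1 component.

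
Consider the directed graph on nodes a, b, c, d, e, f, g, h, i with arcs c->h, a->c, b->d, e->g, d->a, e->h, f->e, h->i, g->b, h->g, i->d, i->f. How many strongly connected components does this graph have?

{a, b, c, d, e, f, g, h, i} are all mutually reachable — one SCC of size 9.
That gives 1 strongly connected component.

1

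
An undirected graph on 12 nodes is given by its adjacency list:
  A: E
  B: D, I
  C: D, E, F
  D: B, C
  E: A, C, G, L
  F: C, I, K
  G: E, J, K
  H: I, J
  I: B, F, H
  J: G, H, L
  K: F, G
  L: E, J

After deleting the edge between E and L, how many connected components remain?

E and L are still connected via E-G-J-L, so the component count stays at 1.

1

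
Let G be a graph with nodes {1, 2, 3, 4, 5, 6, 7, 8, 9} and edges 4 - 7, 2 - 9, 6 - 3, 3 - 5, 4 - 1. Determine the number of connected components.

8 is isolated — a component by itself.
Starting from 2 we can reach 2, 9. That is one component of size 2.
Starting from 1 we can reach 1, 4, 7. That is one component of size 3.
Starting from 3 we can reach 3, 5, 6. That is one component of size 3.
Total: 4 components.

4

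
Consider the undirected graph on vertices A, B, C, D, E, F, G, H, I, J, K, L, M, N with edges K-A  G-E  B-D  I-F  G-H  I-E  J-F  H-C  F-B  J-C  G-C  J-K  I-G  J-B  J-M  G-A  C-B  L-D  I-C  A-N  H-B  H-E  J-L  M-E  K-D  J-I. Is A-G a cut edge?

After removing A-G, the path A-K-J-I-G still connects them, so the edge is not a bridge.

No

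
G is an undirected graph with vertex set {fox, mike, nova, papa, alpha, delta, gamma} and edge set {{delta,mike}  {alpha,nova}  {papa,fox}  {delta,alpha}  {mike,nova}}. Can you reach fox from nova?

The component containing nova is {mike, nova, alpha, delta}, and fox is not in it.

No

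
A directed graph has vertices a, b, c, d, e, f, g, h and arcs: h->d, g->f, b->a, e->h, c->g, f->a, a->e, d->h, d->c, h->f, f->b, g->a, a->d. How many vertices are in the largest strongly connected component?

{a, b, c, d, e, f, g, h} are all mutually reachable — one SCC of size 8.
The largest has 8 vertices.

8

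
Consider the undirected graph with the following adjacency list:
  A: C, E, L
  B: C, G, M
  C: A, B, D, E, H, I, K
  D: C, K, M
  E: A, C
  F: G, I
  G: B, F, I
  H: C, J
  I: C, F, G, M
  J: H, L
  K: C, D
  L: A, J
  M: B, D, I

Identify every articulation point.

C

Removing C increases the component count from 1 to 2, so C is a cut vertex.
By contrast removing G leaves 1 component; it is not a cut vertex. No other vertex is a cut vertex either.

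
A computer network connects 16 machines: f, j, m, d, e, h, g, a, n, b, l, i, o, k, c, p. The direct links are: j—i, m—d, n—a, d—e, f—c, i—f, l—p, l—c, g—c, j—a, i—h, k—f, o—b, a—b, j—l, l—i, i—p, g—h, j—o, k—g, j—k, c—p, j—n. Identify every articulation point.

d, j

Removing d increases the component count from 2 to 3, so d is a cut vertex.
Removing j increases the component count from 2 to 3, so j is a cut vertex.
By contrast removing e leaves 2 components; it is not a cut vertex. No other vertex is a cut vertex either.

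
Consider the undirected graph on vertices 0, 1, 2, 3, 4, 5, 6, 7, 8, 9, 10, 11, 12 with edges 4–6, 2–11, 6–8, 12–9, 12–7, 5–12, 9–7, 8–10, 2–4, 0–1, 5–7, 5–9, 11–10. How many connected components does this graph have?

4

3 is isolated — a component by itself.
Starting from 0 we can reach 0, 1. That is one component of size 2.
Starting from 5 we can reach 5, 7, 9, 12. That is one component of size 4.
Starting from 2 we can reach 2, 4, 6, 8, 10, 11. That is one component of size 6.
Total: 4 components.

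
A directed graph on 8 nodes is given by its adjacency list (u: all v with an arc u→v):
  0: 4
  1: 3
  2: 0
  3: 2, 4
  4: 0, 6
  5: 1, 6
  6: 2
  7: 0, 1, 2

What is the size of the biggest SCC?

{0, 2, 4, 6} are all mutually reachable — one SCC of size 4.
{5} is an SCC by itself.
{3} is an SCC by itself.
{1} is an SCC by itself.
{7} is an SCC by itself.
The largest has 4 vertices.

4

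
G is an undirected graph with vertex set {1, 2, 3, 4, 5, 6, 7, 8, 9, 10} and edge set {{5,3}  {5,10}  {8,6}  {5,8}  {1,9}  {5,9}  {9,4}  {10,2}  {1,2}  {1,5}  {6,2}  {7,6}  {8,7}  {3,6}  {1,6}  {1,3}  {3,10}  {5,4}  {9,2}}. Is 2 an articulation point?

No

Deleting 2 leaves 1 component (was 1) (its neighbors 1, 6, 9, 10 remain connected to each other), so 2 is not a cut vertex.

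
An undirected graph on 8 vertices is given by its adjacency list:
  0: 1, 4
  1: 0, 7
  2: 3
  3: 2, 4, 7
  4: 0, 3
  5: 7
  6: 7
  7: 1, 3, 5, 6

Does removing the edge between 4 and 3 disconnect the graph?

After removing 4-3, the path 4-0-1-7-3 still connects them, so the edge is not a bridge.

No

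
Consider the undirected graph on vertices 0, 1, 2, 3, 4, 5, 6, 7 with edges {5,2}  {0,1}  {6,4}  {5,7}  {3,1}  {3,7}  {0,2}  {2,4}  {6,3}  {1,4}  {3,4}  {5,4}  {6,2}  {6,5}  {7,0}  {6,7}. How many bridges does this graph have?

0

The edges on the cycle 3-7-0-1-3 are not bridges since each lies on that cycle.
Every edge lies on some cycle, so there are no bridges.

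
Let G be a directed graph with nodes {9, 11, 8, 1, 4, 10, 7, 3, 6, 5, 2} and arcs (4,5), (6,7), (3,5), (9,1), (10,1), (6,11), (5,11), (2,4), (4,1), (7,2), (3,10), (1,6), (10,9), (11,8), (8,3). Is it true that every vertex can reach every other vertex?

From 4 we can reach every vertex (1, 2, 3, 4, 5, 6, 7, 8, 9, 10, 11), and every vertex can reach 4 (1, 2, 3, 4, 5, 6, 7, 8, 9, 10, 11). So the whole graph is one strongly connected component.

Yes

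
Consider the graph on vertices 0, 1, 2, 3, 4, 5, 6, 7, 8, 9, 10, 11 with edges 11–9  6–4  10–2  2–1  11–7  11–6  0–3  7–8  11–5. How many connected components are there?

Starting from 0 we can reach 0, 3. That is one component of size 2.
Starting from 1 we can reach 1, 2, 10. That is one component of size 3.
Starting from 4 we can reach 4, 5, 6, 7, 8, 9, 11. That is one component of size 7.
Total: 3 components.

3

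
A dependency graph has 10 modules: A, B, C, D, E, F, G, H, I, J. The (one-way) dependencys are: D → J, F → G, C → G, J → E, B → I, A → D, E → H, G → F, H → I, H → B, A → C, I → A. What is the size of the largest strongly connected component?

7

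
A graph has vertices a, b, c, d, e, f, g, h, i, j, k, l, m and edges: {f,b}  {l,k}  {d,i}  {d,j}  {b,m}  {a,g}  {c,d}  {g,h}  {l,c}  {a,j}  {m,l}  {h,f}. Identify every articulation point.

Removing d increases the component count from 2 to 3, so d is a cut vertex.
Removing l increases the component count from 2 to 3, so l is a cut vertex.
By contrast removing a leaves 2 components; it is not a cut vertex. No other vertex is a cut vertex either.

d, l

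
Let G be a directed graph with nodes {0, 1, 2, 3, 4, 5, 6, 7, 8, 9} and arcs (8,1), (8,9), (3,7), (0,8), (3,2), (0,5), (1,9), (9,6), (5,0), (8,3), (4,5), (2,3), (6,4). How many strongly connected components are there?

{0, 1, 4, 5, 6, 8, 9} are all mutually reachable — one SCC of size 7.
{2, 3} are all mutually reachable — one SCC of size 2.
{7} is an SCC by itself.
That gives 3 strongly connected components.

3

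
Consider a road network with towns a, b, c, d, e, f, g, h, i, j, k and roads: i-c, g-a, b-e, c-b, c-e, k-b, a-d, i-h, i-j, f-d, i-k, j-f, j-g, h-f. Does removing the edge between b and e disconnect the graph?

No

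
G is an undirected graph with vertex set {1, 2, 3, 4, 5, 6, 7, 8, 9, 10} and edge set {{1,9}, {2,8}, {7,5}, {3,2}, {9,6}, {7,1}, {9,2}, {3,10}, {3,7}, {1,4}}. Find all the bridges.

1-4, 10-3, 2-8, 5-7, 6-9

The edges on the cycle 3-7-1-9-2-3 are not bridges since each lies on that cycle.
But removing 3—10 disconnects 3 from 10; removing 1—4 disconnects 1 from 4; removing 7—5 disconnects 7 from 5; removing 2—8 disconnects 2 from 8 — these are bridges.
In total 5 edges are bridges.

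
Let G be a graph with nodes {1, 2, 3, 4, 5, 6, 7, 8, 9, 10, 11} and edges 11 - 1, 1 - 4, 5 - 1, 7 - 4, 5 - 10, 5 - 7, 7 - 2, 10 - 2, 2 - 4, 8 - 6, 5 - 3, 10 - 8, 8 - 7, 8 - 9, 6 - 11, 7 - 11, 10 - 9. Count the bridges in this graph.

The edges on the cycle 10-8-7-2-10 are not bridges since each lies on that cycle.
But removing 3 - 5 disconnects 3 from 5 — this is a bridge.

1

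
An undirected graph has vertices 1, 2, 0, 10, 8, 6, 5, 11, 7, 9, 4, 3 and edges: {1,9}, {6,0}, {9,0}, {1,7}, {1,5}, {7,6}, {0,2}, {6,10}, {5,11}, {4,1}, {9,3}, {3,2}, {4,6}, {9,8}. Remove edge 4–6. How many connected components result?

1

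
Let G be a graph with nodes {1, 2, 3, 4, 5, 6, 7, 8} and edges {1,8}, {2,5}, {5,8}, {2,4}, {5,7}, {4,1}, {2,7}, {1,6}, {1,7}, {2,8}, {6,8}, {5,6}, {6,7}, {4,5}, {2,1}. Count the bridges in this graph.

0

The edges on the cycle 2-4-5-7-1-2 are not bridges since each lies on that cycle.
Every edge lies on some cycle, so there are no bridges.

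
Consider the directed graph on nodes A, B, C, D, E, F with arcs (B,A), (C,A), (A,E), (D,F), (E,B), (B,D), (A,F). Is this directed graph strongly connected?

No

There is no directed path from F to E, so the graph is not strongly connected.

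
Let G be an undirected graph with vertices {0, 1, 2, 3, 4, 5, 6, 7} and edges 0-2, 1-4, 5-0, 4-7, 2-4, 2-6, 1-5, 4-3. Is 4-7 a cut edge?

Removing 4-7 leaves no path between 4 and 7: the component count goes from 1 to 2. So it is a bridge.

Yes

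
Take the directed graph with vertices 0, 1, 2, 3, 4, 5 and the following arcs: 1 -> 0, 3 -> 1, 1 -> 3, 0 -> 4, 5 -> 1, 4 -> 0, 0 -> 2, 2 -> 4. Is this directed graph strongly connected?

No

There is no directed path from 1 to 5, so the graph is not strongly connected.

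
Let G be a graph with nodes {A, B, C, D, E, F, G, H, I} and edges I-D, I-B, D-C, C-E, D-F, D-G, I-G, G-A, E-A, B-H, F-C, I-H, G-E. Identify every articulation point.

I

Removing I increases the component count from 1 to 2, so I is a cut vertex.
By contrast removing F leaves 1 component; it is not a cut vertex. No other vertex is a cut vertex either.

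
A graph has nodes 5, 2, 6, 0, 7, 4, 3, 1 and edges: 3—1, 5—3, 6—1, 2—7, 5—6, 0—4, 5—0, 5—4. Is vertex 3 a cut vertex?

Deleting 3 leaves 2 components (was 2), so 3 is not a cut vertex.

No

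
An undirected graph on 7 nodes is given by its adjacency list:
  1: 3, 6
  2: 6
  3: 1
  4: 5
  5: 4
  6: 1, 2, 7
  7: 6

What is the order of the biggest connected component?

5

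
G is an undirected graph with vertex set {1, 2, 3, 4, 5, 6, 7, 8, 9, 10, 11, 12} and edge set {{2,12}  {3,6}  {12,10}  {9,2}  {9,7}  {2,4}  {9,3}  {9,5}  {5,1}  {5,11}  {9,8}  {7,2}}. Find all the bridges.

The edges on the cycle 9-7-2-9 are not bridges since each lies on that cycle.
But removing 1 - 5 disconnects 1 from 5; removing 2 - 12 disconnects 2 from 12; removing 9 - 8 disconnects 9 from 8; removing 9 - 5 disconnects 9 from 5 — these are bridges.
In total 9 edges are bridges.

1-5, 10-12, 11-5, 12-2, 2-4, 3-6, 3-9, 5-9, 8-9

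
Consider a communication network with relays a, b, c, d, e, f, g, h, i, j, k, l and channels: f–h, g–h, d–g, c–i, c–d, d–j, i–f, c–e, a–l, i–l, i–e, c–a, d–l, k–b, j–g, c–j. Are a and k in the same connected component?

The component containing a is {a, c, d, e, f, g, h, i, j, l}, and k is not in it.

No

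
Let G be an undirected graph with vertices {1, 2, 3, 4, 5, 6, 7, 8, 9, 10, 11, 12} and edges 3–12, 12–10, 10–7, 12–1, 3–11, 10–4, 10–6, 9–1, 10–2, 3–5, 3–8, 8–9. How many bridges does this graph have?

7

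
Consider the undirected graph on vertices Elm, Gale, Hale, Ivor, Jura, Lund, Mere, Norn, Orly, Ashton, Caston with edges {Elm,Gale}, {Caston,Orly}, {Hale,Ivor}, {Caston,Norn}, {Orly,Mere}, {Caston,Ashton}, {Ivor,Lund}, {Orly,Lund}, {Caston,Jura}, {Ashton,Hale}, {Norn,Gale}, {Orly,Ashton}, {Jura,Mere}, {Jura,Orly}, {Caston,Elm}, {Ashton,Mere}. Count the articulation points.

Removing Caston increases the component count from 1 to 2, so Caston is a cut vertex.
By contrast removing Jura leaves 1 component; it is not a cut vertex. No other vertex is a cut vertex either.

1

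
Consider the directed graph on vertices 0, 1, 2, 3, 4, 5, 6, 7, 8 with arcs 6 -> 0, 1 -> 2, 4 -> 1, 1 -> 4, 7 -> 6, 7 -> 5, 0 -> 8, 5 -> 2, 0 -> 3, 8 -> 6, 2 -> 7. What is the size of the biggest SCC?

3

{0, 6, 8} are all mutually reachable — one SCC of size 3.
{2, 5, 7} are all mutually reachable — one SCC of size 3.
{1, 4} are all mutually reachable — one SCC of size 2.
{3} is an SCC by itself.
The largest has 3 vertices.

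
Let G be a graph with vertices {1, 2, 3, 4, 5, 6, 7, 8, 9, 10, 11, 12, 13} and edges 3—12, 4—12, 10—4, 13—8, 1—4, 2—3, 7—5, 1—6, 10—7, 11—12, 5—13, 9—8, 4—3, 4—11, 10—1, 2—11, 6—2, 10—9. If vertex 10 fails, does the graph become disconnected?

Deleting 10 raises the number of components from 1 to 2, so 10 is a cut vertex.

Yes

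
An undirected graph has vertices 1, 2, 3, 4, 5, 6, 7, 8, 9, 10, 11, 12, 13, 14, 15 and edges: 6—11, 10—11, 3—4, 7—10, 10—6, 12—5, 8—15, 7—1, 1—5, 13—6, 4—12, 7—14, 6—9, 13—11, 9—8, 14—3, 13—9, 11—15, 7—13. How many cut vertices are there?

1

Removing 7 increases the component count from 2 to 3, so 7 is a cut vertex.
By contrast removing 10 leaves 2 components; it is not a cut vertex. No other vertex is a cut vertex either.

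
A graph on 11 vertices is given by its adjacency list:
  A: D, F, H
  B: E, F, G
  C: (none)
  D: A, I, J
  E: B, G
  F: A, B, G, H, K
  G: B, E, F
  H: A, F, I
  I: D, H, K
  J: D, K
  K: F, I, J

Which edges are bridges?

The edges on the cycle F-H-I-K-F are not bridges since each lies on that cycle.
Every edge lies on some cycle, so there are no bridges.

none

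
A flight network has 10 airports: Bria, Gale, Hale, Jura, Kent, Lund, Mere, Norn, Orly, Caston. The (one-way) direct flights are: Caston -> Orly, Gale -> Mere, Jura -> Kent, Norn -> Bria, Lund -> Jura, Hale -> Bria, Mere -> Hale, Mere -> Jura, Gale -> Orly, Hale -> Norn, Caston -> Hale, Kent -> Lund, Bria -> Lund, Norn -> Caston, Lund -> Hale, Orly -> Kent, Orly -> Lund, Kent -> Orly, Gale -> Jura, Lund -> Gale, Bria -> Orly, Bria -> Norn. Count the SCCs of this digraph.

1

{Bria, Gale, Hale, Jura, Kent, Lund, Mere, Norn, Orly, Caston} are all mutually reachable — one SCC of size 10.
That gives 1 strongly connected component.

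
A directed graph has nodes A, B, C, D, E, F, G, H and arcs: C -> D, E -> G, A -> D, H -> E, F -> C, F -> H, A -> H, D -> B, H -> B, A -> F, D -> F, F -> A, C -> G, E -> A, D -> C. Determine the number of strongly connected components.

{A, C, D, E, F, H} are all mutually reachable — one SCC of size 6.
{B} is an SCC by itself.
{G} is an SCC by itself.
That gives 3 strongly connected components.

3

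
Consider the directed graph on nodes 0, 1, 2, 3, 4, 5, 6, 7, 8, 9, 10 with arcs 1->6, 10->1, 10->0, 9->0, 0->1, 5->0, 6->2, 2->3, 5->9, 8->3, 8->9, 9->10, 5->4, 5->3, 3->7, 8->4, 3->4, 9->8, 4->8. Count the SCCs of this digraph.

3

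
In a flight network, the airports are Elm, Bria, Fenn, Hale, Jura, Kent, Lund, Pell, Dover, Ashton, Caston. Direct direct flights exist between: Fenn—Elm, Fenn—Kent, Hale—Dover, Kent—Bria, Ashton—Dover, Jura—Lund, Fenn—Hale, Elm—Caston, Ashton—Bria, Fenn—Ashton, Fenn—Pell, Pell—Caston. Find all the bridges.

The edges on the cycle Fenn-Hale-Dover-Ashton-Fenn are not bridges since each lies on that cycle.
But removing Jura—Lund disconnects Jura from Lund — this is a bridge.

Jura-Lund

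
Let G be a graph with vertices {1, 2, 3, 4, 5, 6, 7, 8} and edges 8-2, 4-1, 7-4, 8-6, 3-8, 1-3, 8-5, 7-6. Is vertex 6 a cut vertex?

Deleting 6 leaves 1 component (was 1) (its neighbors 7, 8 remain connected to each other), so 6 is not a cut vertex.

No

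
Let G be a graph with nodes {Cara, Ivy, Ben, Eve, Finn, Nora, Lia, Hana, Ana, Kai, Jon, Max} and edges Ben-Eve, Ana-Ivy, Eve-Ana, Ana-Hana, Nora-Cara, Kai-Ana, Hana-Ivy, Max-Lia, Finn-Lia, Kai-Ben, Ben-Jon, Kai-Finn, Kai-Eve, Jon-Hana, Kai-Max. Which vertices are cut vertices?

Kai

Removing Kai increases the component count from 2 to 3, so Kai is a cut vertex.
By contrast removing Jon leaves 2 components; it is not a cut vertex. No other vertex is a cut vertex either.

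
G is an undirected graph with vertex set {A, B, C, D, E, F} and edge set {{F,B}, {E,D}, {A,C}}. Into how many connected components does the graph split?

3

Starting from D we can reach D, E. That is one component of size 2.
Starting from B we can reach B, F. That is one component of size 2.
Starting from A we can reach A, C. That is one component of size 2.
Total: 3 components.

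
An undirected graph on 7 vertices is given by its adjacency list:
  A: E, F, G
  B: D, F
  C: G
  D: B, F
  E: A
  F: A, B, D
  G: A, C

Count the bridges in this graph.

4

The edges on the cycle B-D-F-B are not bridges since each lies on that cycle.
But removing A-G disconnects A from G; removing G-C disconnects G from C; removing F-A disconnects F from A; removing A-E disconnects A from E — these are bridges.
That makes 4 bridges.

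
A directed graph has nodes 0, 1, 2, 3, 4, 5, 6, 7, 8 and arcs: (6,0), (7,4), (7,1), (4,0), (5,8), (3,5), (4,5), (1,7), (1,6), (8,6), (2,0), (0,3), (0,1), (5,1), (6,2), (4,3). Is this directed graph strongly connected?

From 5 we can reach every vertex (0, 1, 2, 3, 4, 5, 6, 7, 8), and every vertex can reach 5 (0, 1, 2, 3, 4, 5, 6, 7, 8). So the whole graph is one strongly connected component.

Yes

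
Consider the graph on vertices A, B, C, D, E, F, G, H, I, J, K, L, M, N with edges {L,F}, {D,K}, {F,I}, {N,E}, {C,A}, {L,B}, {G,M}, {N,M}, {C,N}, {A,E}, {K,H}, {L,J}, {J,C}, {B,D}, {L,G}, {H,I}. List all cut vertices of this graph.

L

Removing L increases the component count from 1 to 2, so L is a cut vertex.
By contrast removing F leaves 1 component; it is not a cut vertex. No other vertex is a cut vertex either.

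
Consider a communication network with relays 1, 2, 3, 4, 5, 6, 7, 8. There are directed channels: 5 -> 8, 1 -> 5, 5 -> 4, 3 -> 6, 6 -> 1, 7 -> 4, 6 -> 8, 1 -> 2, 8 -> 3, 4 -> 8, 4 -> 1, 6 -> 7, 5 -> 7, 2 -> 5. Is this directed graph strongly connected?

Yes

From 5 we can reach every vertex (1, 2, 3, 4, 5, 6, 7, 8), and every vertex can reach 5 (1, 2, 3, 4, 5, 6, 7, 8). So the whole graph is one strongly connected component.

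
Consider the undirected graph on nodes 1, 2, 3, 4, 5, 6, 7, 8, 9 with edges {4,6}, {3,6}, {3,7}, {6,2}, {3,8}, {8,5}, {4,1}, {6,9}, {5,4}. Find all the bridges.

The edges on the cycle 3-8-5-4-6-3 are not bridges since each lies on that cycle.
But removing 3—7 disconnects 3 from 7; removing 9—6 disconnects 9 from 6; removing 6—2 disconnects 6 from 2; removing 4—1 disconnects 4 from 1 — these are bridges.

1-4, 2-6, 3-7, 6-9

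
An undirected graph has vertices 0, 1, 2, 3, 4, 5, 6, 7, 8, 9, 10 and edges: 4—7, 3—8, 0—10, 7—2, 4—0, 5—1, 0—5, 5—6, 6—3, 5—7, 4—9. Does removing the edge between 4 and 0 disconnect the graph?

After removing 4—0, the path 4-7-5-0 still connects them, so the edge is not a bridge.

No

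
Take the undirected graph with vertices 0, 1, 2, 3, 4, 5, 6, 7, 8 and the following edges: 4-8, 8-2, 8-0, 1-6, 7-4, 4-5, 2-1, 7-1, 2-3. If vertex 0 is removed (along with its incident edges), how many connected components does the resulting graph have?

1

With 0 gone, the remaining components are: {1, 2, 3, 4, 5, 6, 7, 8}.
That is 1 component.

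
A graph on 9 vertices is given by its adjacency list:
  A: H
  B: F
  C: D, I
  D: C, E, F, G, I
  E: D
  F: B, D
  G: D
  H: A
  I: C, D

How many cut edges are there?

5

The edges on the cycle C-D-I-C are not bridges since each lies on that cycle.
But removing F-D disconnects F from D; removing F-B disconnects F from B; removing A-H disconnects A from H; removing D-G disconnects D from G — these are bridges.
In total 5 edges are bridges.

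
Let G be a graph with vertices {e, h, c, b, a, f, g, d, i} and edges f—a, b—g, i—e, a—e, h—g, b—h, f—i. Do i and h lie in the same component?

No

The component containing i is {a, e, f, i}, and h is not in it.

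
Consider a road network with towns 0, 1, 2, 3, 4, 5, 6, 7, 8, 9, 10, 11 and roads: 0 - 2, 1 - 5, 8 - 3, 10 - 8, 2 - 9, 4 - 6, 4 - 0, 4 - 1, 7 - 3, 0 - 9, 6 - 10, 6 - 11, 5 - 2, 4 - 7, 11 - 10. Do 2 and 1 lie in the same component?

Yes

From 2 we can reach 0, 1, 2, 3, 4, 5, 6, 7, 8, 9, 10, 11, which includes 1.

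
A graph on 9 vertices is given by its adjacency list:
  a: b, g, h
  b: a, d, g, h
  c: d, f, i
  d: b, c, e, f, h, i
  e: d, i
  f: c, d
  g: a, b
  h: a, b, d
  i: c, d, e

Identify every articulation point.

d

Removing d increases the component count from 1 to 2, so d is a cut vertex.
By contrast removing e leaves 1 component; it is not a cut vertex. No other vertex is a cut vertex either.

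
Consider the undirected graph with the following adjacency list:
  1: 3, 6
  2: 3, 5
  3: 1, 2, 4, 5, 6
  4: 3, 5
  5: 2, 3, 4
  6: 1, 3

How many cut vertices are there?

Removing 3 increases the component count from 1 to 2, so 3 is a cut vertex.
By contrast removing 4 leaves 1 component; it is not a cut vertex. No other vertex is a cut vertex either.

1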